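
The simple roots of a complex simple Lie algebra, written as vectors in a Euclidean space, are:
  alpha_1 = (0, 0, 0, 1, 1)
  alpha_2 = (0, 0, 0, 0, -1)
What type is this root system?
Compute the Cartan integers a_ij = 2(alpha_i, alpha_j)/(alpha_j, alpha_j); the resulting 2x2 Cartan matrix is
[[2, -2], [-1, 2]].
The roots have two lengths (squared-length ratio 2:1); the short ones are alpha_{2}. The associated Dynkin diagram is a chain of 2 nodes with a double edge at one end; the terminal node there is the unique short simple root (B_2), so the type is B_2 (the algebra so(5)).

B_2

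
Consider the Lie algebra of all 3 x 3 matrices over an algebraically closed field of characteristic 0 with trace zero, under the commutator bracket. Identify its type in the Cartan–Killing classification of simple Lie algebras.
This is sl(3), which has dimension 3^2 - 1 = 8 and rank 3 - 1 = 2 (a Cartan subalgebra is the diagonal traceless matrices). In the classification of classical Lie algebras, the special linear algebra sl(n+1) has type A_n; here n = 2, so the Dynkin diagram is a chain of 2 nodes with single edges (A_2). Hence the type is A_2.

A_2 (sl(3))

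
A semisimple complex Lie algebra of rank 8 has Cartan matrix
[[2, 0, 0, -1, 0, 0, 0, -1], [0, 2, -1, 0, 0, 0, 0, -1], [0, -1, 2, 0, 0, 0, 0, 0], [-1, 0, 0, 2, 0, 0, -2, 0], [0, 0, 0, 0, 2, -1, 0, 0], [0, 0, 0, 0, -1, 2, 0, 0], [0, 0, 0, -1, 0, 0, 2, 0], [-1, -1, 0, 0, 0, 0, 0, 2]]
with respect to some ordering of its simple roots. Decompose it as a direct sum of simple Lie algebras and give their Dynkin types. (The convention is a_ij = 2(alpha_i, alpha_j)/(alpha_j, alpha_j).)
A_2 ⊕ B_6

The diagram associated to this matrix has two connected components: the simple roots {alpha_5, alpha_6} form a chain of 2 nodes with single edges (A_2), and {alpha_1, alpha_2, alpha_3, alpha_4, alpha_7, alpha_8} form a chain of 6 nodes with a double edge at one end; the terminal node there is the unique short simple root (B_6). A semisimple Lie algebra decomposes uniquely as the direct sum of simple ideals, one per connected component of its Dynkin diagram, so g ≅ A_2 ⊕ B_6 (dimension 8 + 78 = 86).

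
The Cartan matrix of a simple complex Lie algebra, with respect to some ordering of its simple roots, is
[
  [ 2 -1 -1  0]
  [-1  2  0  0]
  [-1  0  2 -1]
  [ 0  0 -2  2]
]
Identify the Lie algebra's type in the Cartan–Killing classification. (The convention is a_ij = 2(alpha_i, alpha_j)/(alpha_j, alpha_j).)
The matrix has rank 4 with 2's on the diagonal. Reading the off-diagonal entries as Dynkin edges (a single edge where a_ij = a_ji = -1; a double or triple edge where a_ij * a_ji = 2 or 3), the diagram is a chain of 4 nodes with a double edge at one end; the terminal node there is the unique long simple root (C_4). One simple-root ordering that puts it in standard form is (alpha_2, alpha_1, alpha_3, alpha_4). So the algebra is type C_4, i.e. sp(8).

type C_4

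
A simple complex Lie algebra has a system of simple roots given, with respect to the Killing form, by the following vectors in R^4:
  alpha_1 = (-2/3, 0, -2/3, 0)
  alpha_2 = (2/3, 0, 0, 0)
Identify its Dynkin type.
Compute the Cartan integers a_ij = 2(alpha_i, alpha_j)/(alpha_j, alpha_j); the resulting 2x2 Cartan matrix is
[[2, -2], [-1, 2]].
The roots have two lengths (squared-length ratio 2:1); the short ones are alpha_{2}. The associated Dynkin diagram is a chain of 2 nodes with a double edge at one end; the terminal node there is the unique short simple root (B_2), so the type is B_2 (the algebra so(5)).

B2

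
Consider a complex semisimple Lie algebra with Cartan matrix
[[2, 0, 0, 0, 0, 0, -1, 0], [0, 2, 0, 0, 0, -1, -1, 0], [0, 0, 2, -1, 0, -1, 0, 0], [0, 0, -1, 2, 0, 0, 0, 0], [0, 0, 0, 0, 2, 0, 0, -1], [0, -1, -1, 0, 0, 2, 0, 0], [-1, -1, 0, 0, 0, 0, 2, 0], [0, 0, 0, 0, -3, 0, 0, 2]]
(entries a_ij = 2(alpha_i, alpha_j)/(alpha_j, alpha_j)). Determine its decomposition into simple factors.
The diagram associated to this matrix has two connected components: the simple roots {alpha_1, alpha_2, alpha_3, alpha_4, alpha_6, alpha_7} form a chain of 6 nodes with single edges (A_6), and {alpha_5, alpha_8} form two nodes joined by a triple edge (G_2). A semisimple Lie algebra decomposes uniquely as the direct sum of simple ideals, one per connected component of its Dynkin diagram, so g ≅ A_6 ⊕ G_2 (dimension 48 + 14 = 62).

A_6 + G_2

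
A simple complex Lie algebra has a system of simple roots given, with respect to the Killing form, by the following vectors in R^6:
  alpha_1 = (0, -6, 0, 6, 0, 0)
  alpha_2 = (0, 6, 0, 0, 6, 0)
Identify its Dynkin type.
Compute the Cartan integers a_ij = 2(alpha_i, alpha_j)/(alpha_j, alpha_j); the resulting 2x2 Cartan matrix is
[[2, -1], [-1, 2]].
All simple roots have the same length, so the diagram is simply laced. The associated Dynkin diagram is a chain of 2 nodes with single edges (A_2), so the type is A_2 (the algebra sl(3)).

A_2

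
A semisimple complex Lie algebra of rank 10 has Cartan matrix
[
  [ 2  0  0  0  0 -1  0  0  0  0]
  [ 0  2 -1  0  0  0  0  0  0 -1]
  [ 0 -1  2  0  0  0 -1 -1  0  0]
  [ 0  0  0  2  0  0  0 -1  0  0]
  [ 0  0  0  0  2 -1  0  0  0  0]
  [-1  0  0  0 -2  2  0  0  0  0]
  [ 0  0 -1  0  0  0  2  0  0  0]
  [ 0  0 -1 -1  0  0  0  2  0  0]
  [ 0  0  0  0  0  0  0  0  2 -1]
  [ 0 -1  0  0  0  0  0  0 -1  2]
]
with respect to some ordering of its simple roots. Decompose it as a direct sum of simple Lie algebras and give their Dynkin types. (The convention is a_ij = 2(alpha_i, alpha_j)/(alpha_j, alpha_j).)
The diagram associated to this matrix has two connected components: the simple roots {alpha_1, alpha_5, alpha_6} form a chain of 3 nodes with a double edge at one end; the terminal node there is the unique short simple root (B_3), and {alpha_2, alpha_3, alpha_4, alpha_7, alpha_8, alpha_9, alpha_10} form a chain of 6 nodes with one extra node attached to the third node from one end (E_7). A semisimple Lie algebra decomposes uniquely as the direct sum of simple ideals, one per connected component of its Dynkin diagram, so g ≅ B_3 ⊕ E_7 (dimension 21 + 133 = 154).

B_3 + E_7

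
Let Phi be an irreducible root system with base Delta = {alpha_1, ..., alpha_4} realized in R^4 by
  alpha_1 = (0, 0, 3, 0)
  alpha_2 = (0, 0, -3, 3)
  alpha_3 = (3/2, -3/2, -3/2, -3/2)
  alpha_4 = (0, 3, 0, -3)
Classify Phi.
Compute the Cartan integers a_ij = 2(alpha_i, alpha_j)/(alpha_j, alpha_j); the resulting 4x4 Cartan matrix is
[[2, -1, -1, 0], [-2, 2, 0, -1], [-1, 0, 2, 0], [0, -1, 0, 2]].
The roots have two lengths (squared-length ratio 2:1); the short ones are alpha_{1,3}. The associated Dynkin diagram is a chain of 4 nodes with a double edge between the middle two (F_4), so the type is F_4.

type F_4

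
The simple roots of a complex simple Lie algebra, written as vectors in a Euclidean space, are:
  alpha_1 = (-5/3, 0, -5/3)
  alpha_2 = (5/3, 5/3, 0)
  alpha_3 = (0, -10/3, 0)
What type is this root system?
type C_3

Compute the Cartan integers a_ij = 2(alpha_i, alpha_j)/(alpha_j, alpha_j); the resulting 3x3 Cartan matrix is
[[2, -1, 0], [-1, 2, -1], [0, -2, 2]].
The roots have two lengths (squared-length ratio 2:1); the short ones are alpha_{1,2}. The associated Dynkin diagram is a chain of 3 nodes with a double edge at one end; the terminal node there is the unique long simple root (C_3), so the type is C_3 (the algebra sp(6)).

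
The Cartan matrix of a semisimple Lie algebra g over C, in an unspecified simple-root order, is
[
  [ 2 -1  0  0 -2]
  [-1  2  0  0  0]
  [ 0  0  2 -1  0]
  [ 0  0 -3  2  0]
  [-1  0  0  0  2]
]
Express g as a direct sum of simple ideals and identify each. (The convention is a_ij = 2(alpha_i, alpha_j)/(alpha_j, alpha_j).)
B_3 (so(7)) ⊕ G_2

The diagram associated to this matrix has two connected components: the simple roots {alpha_1, alpha_2, alpha_5} form a chain of 3 nodes with a double edge at one end; the terminal node there is the unique short simple root (B_3), and {alpha_3, alpha_4} form two nodes joined by a triple edge (G_2). A semisimple Lie algebra decomposes uniquely as the direct sum of simple ideals, one per connected component of its Dynkin diagram, so g ≅ B_3 ⊕ G_2 (dimension 21 + 14 = 35).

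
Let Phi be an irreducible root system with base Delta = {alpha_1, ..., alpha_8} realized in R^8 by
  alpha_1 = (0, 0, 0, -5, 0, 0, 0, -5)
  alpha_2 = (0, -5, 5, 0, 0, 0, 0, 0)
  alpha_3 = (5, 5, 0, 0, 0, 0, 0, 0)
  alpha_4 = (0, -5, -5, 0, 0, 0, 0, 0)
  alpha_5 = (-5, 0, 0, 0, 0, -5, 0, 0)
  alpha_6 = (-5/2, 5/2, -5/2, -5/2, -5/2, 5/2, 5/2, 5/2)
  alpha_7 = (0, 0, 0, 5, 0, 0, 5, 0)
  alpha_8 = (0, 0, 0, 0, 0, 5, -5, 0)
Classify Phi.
Compute the Cartan integers a_ij = 2(alpha_i, alpha_j)/(alpha_j, alpha_j); the resulting 8x8 Cartan matrix is
[[2, 0, 0, 0, 0, 0, -1, 0], [0, 2, -1, 0, 0, -1, 0, 0], [0, -1, 2, -1, -1, 0, 0, 0], [0, 0, -1, 2, 0, 0, 0, 0], [0, 0, -1, 0, 2, 0, 0, -1], [0, -1, 0, 0, 0, 2, 0, 0], [-1, 0, 0, 0, 0, 0, 2, -1], [0, 0, 0, 0, -1, 0, -1, 2]].
All simple roots have the same length, so the diagram is simply laced. The associated Dynkin diagram is a chain of 7 nodes with one extra node attached to the third node from one end (E_8), so the type is E_8.

type E_8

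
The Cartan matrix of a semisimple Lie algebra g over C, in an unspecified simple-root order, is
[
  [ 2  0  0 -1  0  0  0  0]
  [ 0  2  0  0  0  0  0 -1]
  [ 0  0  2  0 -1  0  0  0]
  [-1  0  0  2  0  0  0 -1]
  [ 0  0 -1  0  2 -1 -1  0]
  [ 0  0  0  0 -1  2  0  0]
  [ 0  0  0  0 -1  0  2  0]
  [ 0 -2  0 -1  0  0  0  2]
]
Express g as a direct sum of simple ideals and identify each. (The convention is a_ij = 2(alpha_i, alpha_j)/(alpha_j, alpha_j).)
type B_4 + type D_4

The diagram associated to this matrix has two connected components: the simple roots {alpha_1, alpha_2, alpha_4, alpha_8} form a chain of 4 nodes with a double edge at one end; the terminal node there is the unique short simple root (B_4), and {alpha_3, alpha_5, alpha_6, alpha_7} form a chain of 2 nodes with a fork of two nodes at one end (D_4). A semisimple Lie algebra decomposes uniquely as the direct sum of simple ideals, one per connected component of its Dynkin diagram, so g ≅ B_4 ⊕ D_4 (dimension 36 + 28 = 64).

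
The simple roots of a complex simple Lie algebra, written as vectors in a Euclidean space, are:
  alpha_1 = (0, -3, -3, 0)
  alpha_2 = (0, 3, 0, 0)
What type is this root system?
B2

Compute the Cartan integers a_ij = 2(alpha_i, alpha_j)/(alpha_j, alpha_j); the resulting 2x2 Cartan matrix is
[[2, -2], [-1, 2]].
The roots have two lengths (squared-length ratio 2:1); the short ones are alpha_{2}. The associated Dynkin diagram is a chain of 2 nodes with a double edge at one end; the terminal node there is the unique short simple root (B_2), so the type is B_2 (the algebra so(5)).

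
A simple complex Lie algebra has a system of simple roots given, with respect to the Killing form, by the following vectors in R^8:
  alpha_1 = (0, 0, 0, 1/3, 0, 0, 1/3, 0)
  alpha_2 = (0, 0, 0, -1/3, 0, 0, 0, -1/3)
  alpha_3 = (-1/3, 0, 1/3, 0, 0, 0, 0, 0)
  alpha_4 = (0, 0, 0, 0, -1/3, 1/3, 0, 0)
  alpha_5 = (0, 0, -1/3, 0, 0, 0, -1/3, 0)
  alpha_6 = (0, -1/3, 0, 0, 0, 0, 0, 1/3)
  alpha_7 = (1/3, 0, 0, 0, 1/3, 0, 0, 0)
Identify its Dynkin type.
Compute the Cartan integers a_ij = 2(alpha_i, alpha_j)/(alpha_j, alpha_j); the resulting 7x7 Cartan matrix is
[[2, -1, 0, 0, -1, 0, 0], [-1, 2, 0, 0, 0, -1, 0], [0, 0, 2, 0, -1, 0, -1], [0, 0, 0, 2, 0, 0, -1], [-1, 0, -1, 0, 2, 0, 0], [0, -1, 0, 0, 0, 2, 0], [0, 0, -1, -1, 0, 0, 2]].
All simple roots have the same length, so the diagram is simply laced. The associated Dynkin diagram is a chain of 7 nodes with single edges (A_7), so the type is A_7 (the algebra sl(8)).

A_7 (sl(8))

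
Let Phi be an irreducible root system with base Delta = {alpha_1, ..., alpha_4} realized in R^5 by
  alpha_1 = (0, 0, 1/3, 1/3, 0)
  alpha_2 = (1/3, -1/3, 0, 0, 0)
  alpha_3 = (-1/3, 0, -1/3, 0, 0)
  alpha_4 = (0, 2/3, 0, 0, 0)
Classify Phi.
C_4

Compute the Cartan integers a_ij = 2(alpha_i, alpha_j)/(alpha_j, alpha_j); the resulting 4x4 Cartan matrix is
[[2, 0, -1, 0], [0, 2, -1, -1], [-1, -1, 2, 0], [0, -2, 0, 2]].
The roots have two lengths (squared-length ratio 2:1); the short ones are alpha_{1,2,3}. The associated Dynkin diagram is a chain of 4 nodes with a double edge at one end; the terminal node there is the unique long simple root (C_4), so the type is C_4 (the algebra sp(8)).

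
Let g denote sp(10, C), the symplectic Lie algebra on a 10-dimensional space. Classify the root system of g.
This is sp(10), which has dimension 10(10+1)/2 = 55 and rank 10/2 = 5. In the classification of classical Lie algebras, the symplectic algebra sp(2n) has type C_n; here n = 5, so the Dynkin diagram is a chain of 5 nodes with a double edge at one end; the terminal node there is the unique long simple root (C_5). Hence the type is C_5.

C_5 (sp(10))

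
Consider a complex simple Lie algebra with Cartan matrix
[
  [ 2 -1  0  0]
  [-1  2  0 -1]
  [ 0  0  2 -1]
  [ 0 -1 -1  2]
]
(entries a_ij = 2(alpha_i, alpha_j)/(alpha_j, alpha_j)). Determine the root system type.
The matrix has rank 4 with 2's on the diagonal. Reading the off-diagonal entries as Dynkin edges (a single edge where a_ij = a_ji = -1; a double or triple edge where a_ij * a_ji = 2 or 3), the diagram is a chain of 4 nodes with single edges (A_4). One simple-root ordering that puts it in standard form is (alpha_1, alpha_2, alpha_4, alpha_3). So the algebra is type A_4, i.e. sl(5).

A_4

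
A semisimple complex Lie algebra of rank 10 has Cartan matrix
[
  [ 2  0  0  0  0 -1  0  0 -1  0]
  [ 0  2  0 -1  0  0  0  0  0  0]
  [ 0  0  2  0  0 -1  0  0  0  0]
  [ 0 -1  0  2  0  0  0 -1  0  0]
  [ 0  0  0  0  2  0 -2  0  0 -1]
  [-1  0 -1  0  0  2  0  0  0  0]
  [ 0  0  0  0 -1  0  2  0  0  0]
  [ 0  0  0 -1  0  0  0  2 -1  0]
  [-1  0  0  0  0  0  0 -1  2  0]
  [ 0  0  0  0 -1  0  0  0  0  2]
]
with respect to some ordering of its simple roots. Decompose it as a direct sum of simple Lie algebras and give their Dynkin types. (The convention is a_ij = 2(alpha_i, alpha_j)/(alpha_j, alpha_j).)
The diagram associated to this matrix has two connected components: the simple roots {alpha_1, alpha_2, alpha_3, alpha_4, alpha_6, alpha_8, alpha_9} form a chain of 7 nodes with single edges (A_7), and {alpha_5, alpha_7, alpha_10} form a chain of 3 nodes with a double edge at one end; the terminal node there is the unique short simple root (B_3). A semisimple Lie algebra decomposes uniquely as the direct sum of simple ideals, one per connected component of its Dynkin diagram, so g ≅ A_7 ⊕ B_3 (dimension 63 + 21 = 84).

A_7 (sl(8)) ⊕ B_3 (so(7))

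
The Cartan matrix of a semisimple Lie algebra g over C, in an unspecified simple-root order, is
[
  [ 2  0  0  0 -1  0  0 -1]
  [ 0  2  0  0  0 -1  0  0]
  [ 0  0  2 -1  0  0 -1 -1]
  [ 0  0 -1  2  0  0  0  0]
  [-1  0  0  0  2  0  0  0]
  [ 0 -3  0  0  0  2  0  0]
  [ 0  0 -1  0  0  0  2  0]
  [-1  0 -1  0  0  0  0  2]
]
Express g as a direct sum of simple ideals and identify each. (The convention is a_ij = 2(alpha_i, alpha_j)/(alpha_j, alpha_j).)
The diagram associated to this matrix has two connected components: the simple roots {alpha_1, alpha_3, alpha_4, alpha_5, alpha_7, alpha_8} form a chain of 4 nodes with a fork of two nodes at one end (D_6), and {alpha_2, alpha_6} form two nodes joined by a triple edge (G_2). A semisimple Lie algebra decomposes uniquely as the direct sum of simple ideals, one per connected component of its Dynkin diagram, so g ≅ D_6 ⊕ G_2 (dimension 66 + 14 = 80).

D6 ⊕ G2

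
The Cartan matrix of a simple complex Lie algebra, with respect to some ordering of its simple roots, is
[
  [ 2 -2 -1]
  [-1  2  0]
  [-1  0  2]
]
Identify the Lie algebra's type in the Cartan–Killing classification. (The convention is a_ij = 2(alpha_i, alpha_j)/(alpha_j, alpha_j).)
The matrix has rank 3 with 2's on the diagonal. Reading the off-diagonal entries as Dynkin edges (a single edge where a_ij = a_ji = -1; a double or triple edge where a_ij * a_ji = 2 or 3), the diagram is a chain of 3 nodes with a double edge at one end; the terminal node there is the unique short simple root (B_3). One simple-root ordering that puts it in standard form is (alpha_3, alpha_1, alpha_2). So the algebra is type B_3, i.e. so(7).

B3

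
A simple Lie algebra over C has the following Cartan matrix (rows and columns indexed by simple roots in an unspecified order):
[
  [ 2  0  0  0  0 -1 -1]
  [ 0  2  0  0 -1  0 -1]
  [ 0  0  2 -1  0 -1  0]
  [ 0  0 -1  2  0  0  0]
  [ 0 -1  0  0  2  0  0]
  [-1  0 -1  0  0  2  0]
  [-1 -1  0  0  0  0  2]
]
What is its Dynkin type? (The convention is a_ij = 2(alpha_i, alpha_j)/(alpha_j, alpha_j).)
A7

The matrix has rank 7 with 2's on the diagonal. Reading the off-diagonal entries as Dynkin edges (a single edge where a_ij = a_ji = -1; a double or triple edge where a_ij * a_ji = 2 or 3), the diagram is a chain of 7 nodes with single edges (A_7). One simple-root ordering that puts it in standard form is (alpha_4, alpha_3, alpha_6, alpha_1, alpha_7, alpha_2, alpha_5). So the algebra is type A_7, i.e. sl(8).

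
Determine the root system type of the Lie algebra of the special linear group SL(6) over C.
type A_5

This is sl(6), which has dimension 6^2 - 1 = 35 and rank 6 - 1 = 5 (a Cartan subalgebra is the diagonal traceless matrices). In the classification of classical Lie algebras, the special linear algebra sl(n+1) has type A_n; here n = 5, so the Dynkin diagram is a chain of 5 nodes with single edges (A_5). Hence the type is A_5.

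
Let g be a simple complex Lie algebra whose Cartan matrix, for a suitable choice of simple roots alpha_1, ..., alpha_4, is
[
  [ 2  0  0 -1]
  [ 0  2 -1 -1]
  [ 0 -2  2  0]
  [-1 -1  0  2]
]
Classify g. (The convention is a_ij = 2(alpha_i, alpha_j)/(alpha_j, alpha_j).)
C_4 (sp(8))

The matrix has rank 4 with 2's on the diagonal. Reading the off-diagonal entries as Dynkin edges (a single edge where a_ij = a_ji = -1; a double or triple edge where a_ij * a_ji = 2 or 3), the diagram is a chain of 4 nodes with a double edge at one end; the terminal node there is the unique long simple root (C_4). One simple-root ordering that puts it in standard form is (alpha_1, alpha_4, alpha_2, alpha_3). So the algebra is type C_4, i.e. sp(8).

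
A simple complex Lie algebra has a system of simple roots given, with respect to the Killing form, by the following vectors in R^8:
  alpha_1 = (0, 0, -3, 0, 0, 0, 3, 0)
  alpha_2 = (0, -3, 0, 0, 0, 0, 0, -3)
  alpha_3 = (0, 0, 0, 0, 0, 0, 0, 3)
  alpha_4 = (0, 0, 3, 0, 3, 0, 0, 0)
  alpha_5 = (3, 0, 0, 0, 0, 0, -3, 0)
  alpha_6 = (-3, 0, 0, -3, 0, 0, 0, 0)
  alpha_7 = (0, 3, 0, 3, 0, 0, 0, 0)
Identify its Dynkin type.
Compute the Cartan integers a_ij = 2(alpha_i, alpha_j)/(alpha_j, alpha_j); the resulting 7x7 Cartan matrix is
[[2, 0, 0, -1, -1, 0, 0], [0, 2, -2, 0, 0, 0, -1], [0, -1, 2, 0, 0, 0, 0], [-1, 0, 0, 2, 0, 0, 0], [-1, 0, 0, 0, 2, -1, 0], [0, 0, 0, 0, -1, 2, -1], [0, -1, 0, 0, 0, -1, 2]].
The roots have two lengths (squared-length ratio 2:1); the short ones are alpha_{3}. The associated Dynkin diagram is a chain of 7 nodes with a double edge at one end; the terminal node there is the unique short simple root (B_7), so the type is B_7 (the algebra so(15)).

B_7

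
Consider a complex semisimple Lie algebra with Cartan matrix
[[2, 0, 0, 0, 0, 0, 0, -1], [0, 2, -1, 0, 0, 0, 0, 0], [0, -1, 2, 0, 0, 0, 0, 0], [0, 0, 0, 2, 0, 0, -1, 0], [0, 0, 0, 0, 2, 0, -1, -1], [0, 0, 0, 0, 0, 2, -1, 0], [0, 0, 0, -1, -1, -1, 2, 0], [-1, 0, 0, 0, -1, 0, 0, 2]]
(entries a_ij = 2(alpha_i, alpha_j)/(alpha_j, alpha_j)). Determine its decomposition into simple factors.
type A_2 ⊕ type D_6

The diagram associated to this matrix has two connected components: the simple roots {alpha_2, alpha_3} form a chain of 2 nodes with single edges (A_2), and {alpha_1, alpha_4, alpha_5, alpha_6, alpha_7, alpha_8} form a chain of 4 nodes with a fork of two nodes at one end (D_6). A semisimple Lie algebra decomposes uniquely as the direct sum of simple ideals, one per connected component of its Dynkin diagram, so g ≅ A_2 ⊕ D_6 (dimension 8 + 66 = 74).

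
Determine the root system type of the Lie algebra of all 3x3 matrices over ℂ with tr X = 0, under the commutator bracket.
A_2 (sl(3))

This is sl(3), which has dimension 3^2 - 1 = 8 and rank 3 - 1 = 2 (a Cartan subalgebra is the diagonal traceless matrices). In the classification of classical Lie algebras, the special linear algebra sl(n+1) has type A_n; here n = 2, so the Dynkin diagram is a chain of 2 nodes with single edges (A_2). Hence the type is A_2.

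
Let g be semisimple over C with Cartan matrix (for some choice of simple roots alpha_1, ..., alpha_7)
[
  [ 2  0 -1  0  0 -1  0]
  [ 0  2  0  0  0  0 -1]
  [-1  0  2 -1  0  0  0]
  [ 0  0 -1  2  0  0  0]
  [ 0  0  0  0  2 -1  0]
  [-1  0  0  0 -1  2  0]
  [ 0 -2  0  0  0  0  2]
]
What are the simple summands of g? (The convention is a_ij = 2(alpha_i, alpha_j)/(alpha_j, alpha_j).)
A_5 + B_2

The diagram associated to this matrix has two connected components: the simple roots {alpha_1, alpha_3, alpha_4, alpha_5, alpha_6} form a chain of 5 nodes with single edges (A_5), and {alpha_2, alpha_7} form a chain of 2 nodes with a double edge at one end; the terminal node there is the unique short simple root (B_2). A semisimple Lie algebra decomposes uniquely as the direct sum of simple ideals, one per connected component of its Dynkin diagram, so g ≅ A_5 ⊕ B_2 (dimension 35 + 10 = 45).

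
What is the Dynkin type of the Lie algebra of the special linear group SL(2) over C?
A_1 (sl(2))

This is sl(2), which has dimension 2^2 - 1 = 3 and rank 2 - 1 = 1 (a Cartan subalgebra is the diagonal traceless matrices). In the classification of classical Lie algebras, the special linear algebra sl(n+1) has type A_n; here n = 1, so the Dynkin diagram is a chain of 1 nodes with single edges (A_1). Hence the type is A_1.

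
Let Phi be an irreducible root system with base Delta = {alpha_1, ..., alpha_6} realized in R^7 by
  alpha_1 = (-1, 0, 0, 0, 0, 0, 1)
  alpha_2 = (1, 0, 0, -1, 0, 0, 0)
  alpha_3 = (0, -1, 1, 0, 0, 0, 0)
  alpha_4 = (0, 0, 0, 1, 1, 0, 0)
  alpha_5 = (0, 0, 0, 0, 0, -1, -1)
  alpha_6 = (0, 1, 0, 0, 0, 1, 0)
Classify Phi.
Compute the Cartan integers a_ij = 2(alpha_i, alpha_j)/(alpha_j, alpha_j); the resulting 6x6 Cartan matrix is
[[2, -1, 0, 0, -1, 0], [-1, 2, 0, -1, 0, 0], [0, 0, 2, 0, 0, -1], [0, -1, 0, 2, 0, 0], [-1, 0, 0, 0, 2, -1], [0, 0, -1, 0, -1, 2]].
All simple roots have the same length, so the diagram is simply laced. The associated Dynkin diagram is a chain of 6 nodes with single edges (A_6), so the type is A_6 (the algebra sl(7)).

A6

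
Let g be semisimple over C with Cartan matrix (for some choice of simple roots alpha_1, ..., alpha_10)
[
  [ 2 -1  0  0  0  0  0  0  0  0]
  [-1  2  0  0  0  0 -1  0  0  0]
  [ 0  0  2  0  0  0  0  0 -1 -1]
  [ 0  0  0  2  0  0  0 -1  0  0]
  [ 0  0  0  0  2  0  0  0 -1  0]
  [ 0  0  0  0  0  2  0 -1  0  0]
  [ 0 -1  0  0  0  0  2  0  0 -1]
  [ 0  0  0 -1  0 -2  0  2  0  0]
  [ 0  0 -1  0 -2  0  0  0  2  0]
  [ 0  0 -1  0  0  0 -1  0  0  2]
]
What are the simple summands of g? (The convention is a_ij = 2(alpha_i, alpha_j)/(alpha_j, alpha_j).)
type B_3 + type B_7

The diagram associated to this matrix has two connected components: the simple roots {alpha_4, alpha_6, alpha_8} form a chain of 3 nodes with a double edge at one end; the terminal node there is the unique short simple root (B_3), and {alpha_1, alpha_2, alpha_3, alpha_5, alpha_7, alpha_9, alpha_10} form a chain of 7 nodes with a double edge at one end; the terminal node there is the unique short simple root (B_7). A semisimple Lie algebra decomposes uniquely as the direct sum of simple ideals, one per connected component of its Dynkin diagram, so g ≅ B_3 ⊕ B_7 (dimension 21 + 105 = 126).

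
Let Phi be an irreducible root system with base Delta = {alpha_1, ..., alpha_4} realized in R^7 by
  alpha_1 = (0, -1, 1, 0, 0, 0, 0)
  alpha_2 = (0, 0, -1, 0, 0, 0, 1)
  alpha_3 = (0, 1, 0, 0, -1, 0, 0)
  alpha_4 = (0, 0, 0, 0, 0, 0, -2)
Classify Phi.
C_4

Compute the Cartan integers a_ij = 2(alpha_i, alpha_j)/(alpha_j, alpha_j); the resulting 4x4 Cartan matrix is
[[2, -1, -1, 0], [-1, 2, 0, -1], [-1, 0, 2, 0], [0, -2, 0, 2]].
The roots have two lengths (squared-length ratio 2:1); the short ones are alpha_{1,2,3}. The associated Dynkin diagram is a chain of 4 nodes with a double edge at one end; the terminal node there is the unique long simple root (C_4), so the type is C_4 (the algebra sp(8)).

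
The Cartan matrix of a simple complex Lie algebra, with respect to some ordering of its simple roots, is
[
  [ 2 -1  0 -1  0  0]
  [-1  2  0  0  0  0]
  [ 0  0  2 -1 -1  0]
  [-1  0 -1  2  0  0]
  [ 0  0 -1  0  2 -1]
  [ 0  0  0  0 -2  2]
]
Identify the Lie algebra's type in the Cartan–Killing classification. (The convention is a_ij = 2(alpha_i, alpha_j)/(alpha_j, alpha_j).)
type C_6

The matrix has rank 6 with 2's on the diagonal. Reading the off-diagonal entries as Dynkin edges (a single edge where a_ij = a_ji = -1; a double or triple edge where a_ij * a_ji = 2 or 3), the diagram is a chain of 6 nodes with a double edge at one end; the terminal node there is the unique long simple root (C_6). One simple-root ordering that puts it in standard form is (alpha_2, alpha_1, alpha_4, alpha_3, alpha_5, alpha_6). So the algebra is type C_6, i.e. sp(12).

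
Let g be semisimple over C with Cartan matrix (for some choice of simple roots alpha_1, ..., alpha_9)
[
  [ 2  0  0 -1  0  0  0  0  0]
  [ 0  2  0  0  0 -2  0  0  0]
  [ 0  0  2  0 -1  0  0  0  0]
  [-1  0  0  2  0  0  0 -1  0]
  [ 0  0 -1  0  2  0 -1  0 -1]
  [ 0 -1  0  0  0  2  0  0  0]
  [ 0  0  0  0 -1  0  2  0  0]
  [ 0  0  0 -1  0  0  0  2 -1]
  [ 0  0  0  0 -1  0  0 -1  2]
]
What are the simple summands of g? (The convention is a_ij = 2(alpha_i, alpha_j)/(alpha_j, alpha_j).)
The diagram associated to this matrix has two connected components: the simple roots {alpha_2, alpha_6} form a chain of 2 nodes with a double edge at one end; the terminal node there is the unique short simple root (B_2), and {alpha_1, alpha_3, alpha_4, alpha_5, alpha_7, alpha_8, alpha_9} form a chain of 5 nodes with a fork of two nodes at one end (D_7). A semisimple Lie algebra decomposes uniquely as the direct sum of simple ideals, one per connected component of its Dynkin diagram, so g ≅ B_2 ⊕ D_7 (dimension 10 + 91 = 101).

B2 ⊕ D7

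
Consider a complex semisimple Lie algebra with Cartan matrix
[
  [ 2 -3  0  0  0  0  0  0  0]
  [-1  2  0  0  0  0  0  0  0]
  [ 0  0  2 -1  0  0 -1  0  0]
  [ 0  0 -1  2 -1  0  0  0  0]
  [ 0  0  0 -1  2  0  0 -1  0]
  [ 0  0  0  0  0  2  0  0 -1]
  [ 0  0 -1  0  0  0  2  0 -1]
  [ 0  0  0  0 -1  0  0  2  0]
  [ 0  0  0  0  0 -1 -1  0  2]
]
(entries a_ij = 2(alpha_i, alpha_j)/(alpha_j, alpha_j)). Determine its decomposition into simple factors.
A_7 (sl(8)) + G_2

The diagram associated to this matrix has two connected components: the simple roots {alpha_3, alpha_4, alpha_5, alpha_6, alpha_7, alpha_8, alpha_9} form a chain of 7 nodes with single edges (A_7), and {alpha_1, alpha_2} form two nodes joined by a triple edge (G_2). A semisimple Lie algebra decomposes uniquely as the direct sum of simple ideals, one per connected component of its Dynkin diagram, so g ≅ A_7 ⊕ G_2 (dimension 63 + 14 = 77).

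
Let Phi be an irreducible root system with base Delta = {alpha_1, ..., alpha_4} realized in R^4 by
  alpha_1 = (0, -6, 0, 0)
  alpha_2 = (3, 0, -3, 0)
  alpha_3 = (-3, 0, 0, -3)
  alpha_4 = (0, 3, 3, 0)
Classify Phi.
C_4

Compute the Cartan integers a_ij = 2(alpha_i, alpha_j)/(alpha_j, alpha_j); the resulting 4x4 Cartan matrix is
[[2, 0, 0, -2], [0, 2, -1, -1], [0, -1, 2, 0], [-1, -1, 0, 2]].
The roots have two lengths (squared-length ratio 2:1); the short ones are alpha_{2,3,4}. The associated Dynkin diagram is a chain of 4 nodes with a double edge at one end; the terminal node there is the unique long simple root (C_4), so the type is C_4 (the algebra sp(8)).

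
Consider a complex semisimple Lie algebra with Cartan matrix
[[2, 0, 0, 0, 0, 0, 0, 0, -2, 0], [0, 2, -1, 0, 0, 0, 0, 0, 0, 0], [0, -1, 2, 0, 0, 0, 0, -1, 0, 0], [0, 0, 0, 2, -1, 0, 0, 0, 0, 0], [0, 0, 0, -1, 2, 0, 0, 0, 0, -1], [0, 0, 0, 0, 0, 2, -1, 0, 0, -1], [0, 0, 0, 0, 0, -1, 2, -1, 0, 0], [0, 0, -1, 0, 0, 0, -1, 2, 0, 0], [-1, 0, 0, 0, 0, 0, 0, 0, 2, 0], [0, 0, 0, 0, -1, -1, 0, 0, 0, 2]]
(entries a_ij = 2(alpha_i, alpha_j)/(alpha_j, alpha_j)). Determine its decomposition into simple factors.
The diagram associated to this matrix has two connected components: the simple roots {alpha_2, alpha_3, alpha_4, alpha_5, alpha_6, alpha_7, alpha_8, alpha_10} form a chain of 8 nodes with single edges (A_8), and {alpha_1, alpha_9} form a chain of 2 nodes with a double edge at one end; the terminal node there is the unique short simple root (B_2). A semisimple Lie algebra decomposes uniquely as the direct sum of simple ideals, one per connected component of its Dynkin diagram, so g ≅ A_8 ⊕ B_2 (dimension 80 + 10 = 90).

A8 + B2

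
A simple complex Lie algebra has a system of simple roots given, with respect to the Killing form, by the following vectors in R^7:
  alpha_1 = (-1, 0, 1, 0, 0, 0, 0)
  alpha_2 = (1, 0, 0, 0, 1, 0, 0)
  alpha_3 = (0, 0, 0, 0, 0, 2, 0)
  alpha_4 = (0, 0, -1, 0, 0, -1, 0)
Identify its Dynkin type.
C_4 (sp(8))

Compute the Cartan integers a_ij = 2(alpha_i, alpha_j)/(alpha_j, alpha_j); the resulting 4x4 Cartan matrix is
[[2, -1, 0, -1], [-1, 2, 0, 0], [0, 0, 2, -2], [-1, 0, -1, 2]].
The roots have two lengths (squared-length ratio 2:1); the short ones are alpha_{1,2,4}. The associated Dynkin diagram is a chain of 4 nodes with a double edge at one end; the terminal node there is the unique long simple root (C_4), so the type is C_4 (the algebra sp(8)).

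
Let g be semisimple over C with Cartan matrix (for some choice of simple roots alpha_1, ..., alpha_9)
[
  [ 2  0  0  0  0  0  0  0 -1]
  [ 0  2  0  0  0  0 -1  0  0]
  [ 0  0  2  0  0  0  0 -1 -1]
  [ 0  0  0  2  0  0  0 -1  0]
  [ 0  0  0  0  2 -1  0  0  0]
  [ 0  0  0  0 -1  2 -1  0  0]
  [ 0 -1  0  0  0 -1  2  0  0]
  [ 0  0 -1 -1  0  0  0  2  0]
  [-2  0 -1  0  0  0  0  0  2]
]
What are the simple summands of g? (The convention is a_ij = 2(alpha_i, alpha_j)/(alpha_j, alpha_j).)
The diagram associated to this matrix has two connected components: the simple roots {alpha_2, alpha_5, alpha_6, alpha_7} form a chain of 4 nodes with single edges (A_4), and {alpha_1, alpha_3, alpha_4, alpha_8, alpha_9} form a chain of 5 nodes with a double edge at one end; the terminal node there is the unique short simple root (B_5). A semisimple Lie algebra decomposes uniquely as the direct sum of simple ideals, one per connected component of its Dynkin diagram, so g ≅ A_4 ⊕ B_5 (dimension 24 + 55 = 79).

A_4 (sl(5)) + B_5 (so(11))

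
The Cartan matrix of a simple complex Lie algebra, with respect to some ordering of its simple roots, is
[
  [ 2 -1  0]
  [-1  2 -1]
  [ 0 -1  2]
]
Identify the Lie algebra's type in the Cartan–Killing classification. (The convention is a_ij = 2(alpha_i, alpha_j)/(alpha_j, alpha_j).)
A3

The matrix has rank 3 with 2's on the diagonal. Reading the off-diagonal entries as Dynkin edges (a single edge where a_ij = a_ji = -1; a double or triple edge where a_ij * a_ji = 2 or 3), the diagram is a chain of 3 nodes with single edges (A_3). One simple-root ordering that puts it in standard form is (alpha_1, alpha_2, alpha_3). So the algebra is type A_3, i.e. sl(4).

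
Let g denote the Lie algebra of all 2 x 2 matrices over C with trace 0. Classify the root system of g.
A_1 (sl(2))

This is sl(2), which has dimension 2^2 - 1 = 3 and rank 2 - 1 = 1 (a Cartan subalgebra is the diagonal traceless matrices). In the classification of classical Lie algebras, the special linear algebra sl(n+1) has type A_n; here n = 1, so the Dynkin diagram is a chain of 1 nodes with single edges (A_1). Hence the type is A_1.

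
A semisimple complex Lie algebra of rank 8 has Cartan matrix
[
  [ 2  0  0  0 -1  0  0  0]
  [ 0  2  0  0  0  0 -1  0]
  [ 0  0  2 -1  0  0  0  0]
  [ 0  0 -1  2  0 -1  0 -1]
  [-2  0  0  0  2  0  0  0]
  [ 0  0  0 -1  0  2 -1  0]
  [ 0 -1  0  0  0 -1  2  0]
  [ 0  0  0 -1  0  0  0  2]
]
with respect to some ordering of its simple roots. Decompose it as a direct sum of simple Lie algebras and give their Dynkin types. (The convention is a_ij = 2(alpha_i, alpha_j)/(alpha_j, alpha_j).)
B2 ⊕ D6

The diagram associated to this matrix has two connected components: the simple roots {alpha_1, alpha_5} form a chain of 2 nodes with a double edge at one end; the terminal node there is the unique short simple root (B_2), and {alpha_2, alpha_3, alpha_4, alpha_6, alpha_7, alpha_8} form a chain of 4 nodes with a fork of two nodes at one end (D_6). A semisimple Lie algebra decomposes uniquely as the direct sum of simple ideals, one per connected component of its Dynkin diagram, so g ≅ B_2 ⊕ D_6 (dimension 10 + 66 = 76).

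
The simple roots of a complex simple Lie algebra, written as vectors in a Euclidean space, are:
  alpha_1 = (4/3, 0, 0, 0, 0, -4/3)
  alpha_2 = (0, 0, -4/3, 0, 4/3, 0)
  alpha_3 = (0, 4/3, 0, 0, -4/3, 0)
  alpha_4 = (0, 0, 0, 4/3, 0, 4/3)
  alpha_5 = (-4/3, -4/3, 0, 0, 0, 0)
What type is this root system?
Compute the Cartan integers a_ij = 2(alpha_i, alpha_j)/(alpha_j, alpha_j); the resulting 5x5 Cartan matrix is
[[2, 0, 0, -1, -1], [0, 2, -1, 0, 0], [0, -1, 2, 0, -1], [-1, 0, 0, 2, 0], [-1, 0, -1, 0, 2]].
All simple roots have the same length, so the diagram is simply laced. The associated Dynkin diagram is a chain of 5 nodes with single edges (A_5), so the type is A_5 (the algebra sl(6)).

A_5 (sl(6))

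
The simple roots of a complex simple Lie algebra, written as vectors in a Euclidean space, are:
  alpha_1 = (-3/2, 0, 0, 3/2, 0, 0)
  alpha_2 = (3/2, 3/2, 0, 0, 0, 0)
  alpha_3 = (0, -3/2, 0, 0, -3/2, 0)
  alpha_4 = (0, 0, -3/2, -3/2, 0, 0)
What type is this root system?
Compute the Cartan integers a_ij = 2(alpha_i, alpha_j)/(alpha_j, alpha_j); the resulting 4x4 Cartan matrix is
[[2, -1, 0, -1], [-1, 2, -1, 0], [0, -1, 2, 0], [-1, 0, 0, 2]].
All simple roots have the same length, so the diagram is simply laced. The associated Dynkin diagram is a chain of 4 nodes with single edges (A_4), so the type is A_4 (the algebra sl(5)).

A_4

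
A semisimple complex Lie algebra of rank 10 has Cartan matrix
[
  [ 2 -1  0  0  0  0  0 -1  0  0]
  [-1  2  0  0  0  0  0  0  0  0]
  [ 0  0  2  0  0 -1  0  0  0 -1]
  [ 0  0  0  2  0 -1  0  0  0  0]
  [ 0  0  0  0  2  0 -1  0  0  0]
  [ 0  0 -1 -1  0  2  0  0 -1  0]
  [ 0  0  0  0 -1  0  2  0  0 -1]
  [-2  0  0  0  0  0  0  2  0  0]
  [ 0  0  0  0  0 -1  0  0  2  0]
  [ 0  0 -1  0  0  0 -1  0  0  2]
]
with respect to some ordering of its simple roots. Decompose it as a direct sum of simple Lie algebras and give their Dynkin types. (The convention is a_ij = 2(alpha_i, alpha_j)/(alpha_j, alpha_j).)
The diagram associated to this matrix has two connected components: the simple roots {alpha_1, alpha_2, alpha_8} form a chain of 3 nodes with a double edge at one end; the terminal node there is the unique long simple root (C_3), and {alpha_3, alpha_4, alpha_5, alpha_6, alpha_7, alpha_9, alpha_10} form a chain of 5 nodes with a fork of two nodes at one end (D_7). A semisimple Lie algebra decomposes uniquely as the direct sum of simple ideals, one per connected component of its Dynkin diagram, so g ≅ C_3 ⊕ D_7 (dimension 21 + 91 = 112).

C_3 + D_7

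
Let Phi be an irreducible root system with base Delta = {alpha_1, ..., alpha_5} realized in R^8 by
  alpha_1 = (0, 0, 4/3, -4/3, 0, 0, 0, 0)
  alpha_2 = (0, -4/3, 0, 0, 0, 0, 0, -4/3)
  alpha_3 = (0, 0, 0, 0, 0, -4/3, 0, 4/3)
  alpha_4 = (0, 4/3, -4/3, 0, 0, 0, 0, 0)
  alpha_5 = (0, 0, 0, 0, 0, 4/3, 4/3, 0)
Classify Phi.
A_5 (sl(6))

Compute the Cartan integers a_ij = 2(alpha_i, alpha_j)/(alpha_j, alpha_j); the resulting 5x5 Cartan matrix is
[[2, 0, 0, -1, 0], [0, 2, -1, -1, 0], [0, -1, 2, 0, -1], [-1, -1, 0, 2, 0], [0, 0, -1, 0, 2]].
All simple roots have the same length, so the diagram is simply laced. The associated Dynkin diagram is a chain of 5 nodes with single edges (A_5), so the type is A_5 (the algebra sl(6)).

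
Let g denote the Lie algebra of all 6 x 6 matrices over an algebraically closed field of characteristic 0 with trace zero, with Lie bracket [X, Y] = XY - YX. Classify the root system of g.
This is sl(6), which has dimension 6^2 - 1 = 35 and rank 6 - 1 = 5 (a Cartan subalgebra is the diagonal traceless matrices). In the classification of classical Lie algebras, the special linear algebra sl(n+1) has type A_n; here n = 5, so the Dynkin diagram is a chain of 5 nodes with single edges (A_5). Hence the type is A_5.

A5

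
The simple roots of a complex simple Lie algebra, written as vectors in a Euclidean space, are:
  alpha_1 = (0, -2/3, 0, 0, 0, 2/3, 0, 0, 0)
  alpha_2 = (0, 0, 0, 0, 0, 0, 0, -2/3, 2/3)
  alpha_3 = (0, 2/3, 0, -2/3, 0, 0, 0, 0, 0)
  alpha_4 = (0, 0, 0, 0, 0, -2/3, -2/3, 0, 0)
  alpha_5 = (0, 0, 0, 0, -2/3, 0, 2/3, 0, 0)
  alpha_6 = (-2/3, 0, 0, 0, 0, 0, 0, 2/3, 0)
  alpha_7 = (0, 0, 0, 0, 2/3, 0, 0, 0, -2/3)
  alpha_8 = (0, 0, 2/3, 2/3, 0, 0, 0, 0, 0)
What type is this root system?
type A_8

Compute the Cartan integers a_ij = 2(alpha_i, alpha_j)/(alpha_j, alpha_j); the resulting 8x8 Cartan matrix is
[[2, 0, -1, -1, 0, 0, 0, 0], [0, 2, 0, 0, 0, -1, -1, 0], [-1, 0, 2, 0, 0, 0, 0, -1], [-1, 0, 0, 2, -1, 0, 0, 0], [0, 0, 0, -1, 2, 0, -1, 0], [0, -1, 0, 0, 0, 2, 0, 0], [0, -1, 0, 0, -1, 0, 2, 0], [0, 0, -1, 0, 0, 0, 0, 2]].
All simple roots have the same length, so the diagram is simply laced. The associated Dynkin diagram is a chain of 8 nodes with single edges (A_8), so the type is A_8 (the algebra sl(9)).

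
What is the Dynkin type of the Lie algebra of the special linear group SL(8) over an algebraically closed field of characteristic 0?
This is sl(8), which has dimension 8^2 - 1 = 63 and rank 8 - 1 = 7 (a Cartan subalgebra is the diagonal traceless matrices). In the classification of classical Lie algebras, the special linear algebra sl(n+1) has type A_n; here n = 7, so the Dynkin diagram is a chain of 7 nodes with single edges (A_7). Hence the type is A_7.

A_7 (sl(8))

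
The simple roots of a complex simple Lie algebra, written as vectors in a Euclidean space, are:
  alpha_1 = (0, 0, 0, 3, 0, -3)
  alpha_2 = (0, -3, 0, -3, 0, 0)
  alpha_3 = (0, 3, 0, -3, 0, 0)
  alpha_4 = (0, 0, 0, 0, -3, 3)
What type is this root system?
Compute the Cartan integers a_ij = 2(alpha_i, alpha_j)/(alpha_j, alpha_j); the resulting 4x4 Cartan matrix is
[[2, -1, -1, -1], [-1, 2, 0, 0], [-1, 0, 2, 0], [-1, 0, 0, 2]].
All simple roots have the same length, so the diagram is simply laced. The associated Dynkin diagram is a chain of 2 nodes with a fork of two nodes at one end (D_4), so the type is D_4 (the algebra so(8)).

D4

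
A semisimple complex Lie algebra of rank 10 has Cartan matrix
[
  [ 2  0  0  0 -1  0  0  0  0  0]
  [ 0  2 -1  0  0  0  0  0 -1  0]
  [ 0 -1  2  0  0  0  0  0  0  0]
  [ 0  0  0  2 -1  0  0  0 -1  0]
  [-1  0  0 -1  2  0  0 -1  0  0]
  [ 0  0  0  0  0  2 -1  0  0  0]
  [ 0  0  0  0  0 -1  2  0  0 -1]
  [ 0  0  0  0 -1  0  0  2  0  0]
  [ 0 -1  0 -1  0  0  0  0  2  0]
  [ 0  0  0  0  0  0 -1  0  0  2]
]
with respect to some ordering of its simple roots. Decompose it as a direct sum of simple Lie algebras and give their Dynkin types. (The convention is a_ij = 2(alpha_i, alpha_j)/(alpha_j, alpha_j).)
A_3 ⊕ D_7

The diagram associated to this matrix has two connected components: the simple roots {alpha_6, alpha_7, alpha_10} form a chain of 3 nodes with single edges (A_3), and {alpha_1, alpha_2, alpha_3, alpha_4, alpha_5, alpha_8, alpha_9} form a chain of 5 nodes with a fork of two nodes at one end (D_7). A semisimple Lie algebra decomposes uniquely as the direct sum of simple ideals, one per connected component of its Dynkin diagram, so g ≅ A_3 ⊕ D_7 (dimension 15 + 91 = 106).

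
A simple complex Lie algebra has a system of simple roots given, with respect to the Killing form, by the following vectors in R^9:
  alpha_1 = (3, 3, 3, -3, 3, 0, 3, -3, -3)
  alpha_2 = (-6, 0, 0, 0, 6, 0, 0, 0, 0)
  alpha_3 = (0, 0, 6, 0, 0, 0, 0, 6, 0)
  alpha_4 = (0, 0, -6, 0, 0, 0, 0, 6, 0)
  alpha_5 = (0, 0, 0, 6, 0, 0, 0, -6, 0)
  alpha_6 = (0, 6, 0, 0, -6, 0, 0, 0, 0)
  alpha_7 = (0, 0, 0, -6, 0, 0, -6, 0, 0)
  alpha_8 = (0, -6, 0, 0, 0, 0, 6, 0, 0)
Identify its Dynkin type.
Compute the Cartan integers a_ij = 2(alpha_i, alpha_j)/(alpha_j, alpha_j); the resulting 8x8 Cartan matrix is
[[2, 0, 0, -1, 0, 0, 0, 0], [0, 2, 0, 0, 0, -1, 0, 0], [0, 0, 2, 0, -1, 0, 0, 0], [-1, 0, 0, 2, -1, 0, 0, 0], [0, 0, -1, -1, 2, 0, -1, 0], [0, -1, 0, 0, 0, 2, 0, -1], [0, 0, 0, 0, -1, 0, 2, -1], [0, 0, 0, 0, 0, -1, -1, 2]].
All simple roots have the same length, so the diagram is simply laced. The associated Dynkin diagram is a chain of 7 nodes with one extra node attached to the third node from one end (E_8), so the type is E_8.

E_8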